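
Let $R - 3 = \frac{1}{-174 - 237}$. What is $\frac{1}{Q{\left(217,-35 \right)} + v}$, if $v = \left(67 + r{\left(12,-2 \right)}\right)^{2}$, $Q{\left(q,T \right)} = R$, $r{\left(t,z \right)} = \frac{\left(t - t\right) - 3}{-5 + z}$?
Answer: $\frac{20139}{91624592} \approx 0.0002198$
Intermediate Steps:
$r{\left(t,z \right)} = - \frac{3}{-5 + z}$ ($r{\left(t,z \right)} = \frac{0 - 3}{-5 + z} = - \frac{3}{-5 + z}$)
$R = \frac{1232}{411}$ ($R = 3 + \frac{1}{-174 - 237} = 3 + \frac{1}{-411} = 3 - \frac{1}{411} = \frac{1232}{411} \approx 2.9976$)
$Q{\left(q,T \right)} = \frac{1232}{411}$
$v = \frac{222784}{49}$ ($v = \left(67 - \frac{3}{-5 - 2}\right)^{2} = \left(67 - \frac{3}{-7}\right)^{2} = \left(67 - - \frac{3}{7}\right)^{2} = \left(67 + \frac{3}{7}\right)^{2} = \left(\frac{472}{7}\right)^{2} = \frac{222784}{49} \approx 4546.6$)
$\frac{1}{Q{\left(217,-35 \right)} + v} = \frac{1}{\frac{1232}{411} + \frac{222784}{49}} = \frac{1}{\frac{91624592}{20139}} = \frac{20139}{91624592}$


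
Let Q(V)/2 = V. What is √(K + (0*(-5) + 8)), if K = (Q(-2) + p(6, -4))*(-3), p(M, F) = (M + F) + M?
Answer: 2*I ≈ 2.0*I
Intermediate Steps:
Q(V) = 2*V
p(M, F) = F + 2*M (p(M, F) = (F + M) + M = F + 2*M)
K = -12 (K = (2*(-2) + (-4 + 2*6))*(-3) = (-4 + (-4 + 12))*(-3) = (-4 + 8)*(-3) = 4*(-3) = -12)
√(K + (0*(-5) + 8)) = √(-12 + (0*(-5) + 8)) = √(-12 + (0 + 8)) = √(-12 + 8) = √(-4) = 2*I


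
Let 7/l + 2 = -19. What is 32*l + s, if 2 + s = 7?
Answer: -17/3 ≈ -5.6667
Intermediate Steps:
l = -⅓ (l = 7/(-2 - 19) = 7/(-21) = 7*(-1/21) = -⅓ ≈ -0.33333)
s = 5 (s = -2 + 7 = 5)
32*l + s = 32*(-⅓) + 5 = -32/3 + 5 = -17/3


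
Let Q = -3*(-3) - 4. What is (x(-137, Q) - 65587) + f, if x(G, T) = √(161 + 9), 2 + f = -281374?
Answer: -346963 + √170 ≈ -3.4695e+5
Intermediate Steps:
f = -281376 (f = -2 - 281374 = -281376)
Q = 5 (Q = 9 - 4 = 5)
x(G, T) = √170
(x(-137, Q) - 65587) + f = (√170 - 65587) - 281376 = (-65587 + √170) - 281376 = -346963 + √170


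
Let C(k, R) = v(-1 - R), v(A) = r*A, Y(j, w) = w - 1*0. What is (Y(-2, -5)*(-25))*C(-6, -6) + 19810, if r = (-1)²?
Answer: 20435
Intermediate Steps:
r = 1
Y(j, w) = w (Y(j, w) = w + 0 = w)
v(A) = A (v(A) = 1*A = A)
C(k, R) = -1 - R
(Y(-2, -5)*(-25))*C(-6, -6) + 19810 = (-5*(-25))*(-1 - 1*(-6)) + 19810 = 125*(-1 + 6) + 19810 = 125*5 + 19810 = 625 + 19810 = 20435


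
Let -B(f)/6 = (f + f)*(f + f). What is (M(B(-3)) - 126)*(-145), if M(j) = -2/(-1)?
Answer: 17980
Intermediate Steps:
B(f) = -24*f**2 (B(f) = -6*(f + f)*(f + f) = -6*2*f*2*f = -24*f**2)
M(j) = 2 (M(j) = -2*(-1) = 2)
(M(B(-3)) - 126)*(-145) = (2 - 126)*(-145) = -124*(-145) = 17980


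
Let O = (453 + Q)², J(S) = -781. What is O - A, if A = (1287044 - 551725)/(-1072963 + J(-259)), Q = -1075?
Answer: 415415109015/1073744 ≈ 3.8688e+5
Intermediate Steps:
A = -735319/1073744 (A = (1287044 - 551725)/(-1072963 - 781) = 735319/(-1073744) = 735319*(-1/1073744) = -735319/1073744 ≈ -0.68482)
O = 386884 (O = (453 - 1075)² = (-622)² = 386884)
O - A = 386884 - 1*(-735319/1073744) = 386884 + 735319/1073744 = 415415109015/1073744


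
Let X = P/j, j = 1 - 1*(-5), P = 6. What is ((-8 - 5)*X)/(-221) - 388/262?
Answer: -3167/2227 ≈ -1.4221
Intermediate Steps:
j = 6 (j = 1 + 5 = 6)
X = 1 (X = 6/6 = 6*(1/6) = 1)
((-8 - 5)*X)/(-221) - 388/262 = ((-8 - 5)*1)/(-221) - 388/262 = -13*1*(-1/221) - 388*1/262 = -13*(-1/221) - 194/131 = 1/17 - 194/131 = -3167/2227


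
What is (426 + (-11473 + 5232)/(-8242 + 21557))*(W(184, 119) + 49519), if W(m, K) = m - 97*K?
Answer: 43242522768/2663 ≈ 1.6238e+7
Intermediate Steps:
(426 + (-11473 + 5232)/(-8242 + 21557))*(W(184, 119) + 49519) = (426 + (-11473 + 5232)/(-8242 + 21557))*((184 - 97*119) + 49519) = (426 - 6241/13315)*((184 - 11543) + 49519) = (426 - 6241*1/13315)*(-11359 + 49519) = (426 - 6241/13315)*38160 = (5665949/13315)*38160 = 43242522768/2663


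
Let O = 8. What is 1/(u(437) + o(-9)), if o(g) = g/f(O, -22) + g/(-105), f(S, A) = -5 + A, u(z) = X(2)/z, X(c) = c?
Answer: 45885/19438 ≈ 2.3606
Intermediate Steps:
u(z) = 2/z
o(g) = -44*g/945 (o(g) = g/(-5 - 22) + g/(-105) = g/(-27) + g*(-1/105) = g*(-1/27) - g/105 = -g/27 - g/105 = -44*g/945)
1/(u(437) + o(-9)) = 1/(2/437 - 44/945*(-9)) = 1/(2*(1/437) + 44/105) = 1/(2/437 + 44/105) = 1/(19438/45885) = 45885/19438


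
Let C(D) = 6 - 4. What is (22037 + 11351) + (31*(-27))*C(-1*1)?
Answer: 31714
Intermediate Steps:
C(D) = 2
(22037 + 11351) + (31*(-27))*C(-1*1) = (22037 + 11351) + (31*(-27))*2 = 33388 - 837*2 = 33388 - 1674 = 31714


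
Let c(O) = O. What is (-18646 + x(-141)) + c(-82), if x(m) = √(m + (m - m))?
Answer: -18728 + I*√141 ≈ -18728.0 + 11.874*I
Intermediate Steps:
x(m) = √m (x(m) = √(m + 0) = √m)
(-18646 + x(-141)) + c(-82) = (-18646 + √(-141)) - 82 = (-18646 + I*√141) - 82 = -18728 + I*√141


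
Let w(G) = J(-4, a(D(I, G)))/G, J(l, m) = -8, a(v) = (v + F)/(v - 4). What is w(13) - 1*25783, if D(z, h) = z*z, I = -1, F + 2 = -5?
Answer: -335187/13 ≈ -25784.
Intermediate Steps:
F = -7 (F = -2 - 5 = -7)
D(z, h) = z**2
a(v) = (-7 + v)/(-4 + v) (a(v) = (v - 7)/(v - 4) = (-7 + v)/(-4 + v))
w(G) = -8/G
w(13) - 1*25783 = -8/13 - 1*25783 = -8*1/13 - 25783 = -8/13 - 25783 = -335187/13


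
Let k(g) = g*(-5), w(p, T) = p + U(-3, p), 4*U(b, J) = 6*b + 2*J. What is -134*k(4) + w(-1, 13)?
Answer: 2674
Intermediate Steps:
U(b, J) = J/2 + 3*b/2 (U(b, J) = (6*b + 2*J)/4 = (2*J + 6*b)/4 = J/2 + 3*b/2)
w(p, T) = -9/2 + 3*p/2 (w(p, T) = p + (p/2 + (3/2)*(-3)) = p + (p/2 - 9/2) = p + (-9/2 + p/2) = -9/2 + 3*p/2)
k(g) = -5*g
-134*k(4) + w(-1, 13) = -(-670)*4 + (-9/2 + (3/2)*(-1)) = -134*(-20) + (-9/2 - 3/2) = 2680 - 6 = 2674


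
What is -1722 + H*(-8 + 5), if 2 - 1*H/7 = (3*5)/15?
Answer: -1743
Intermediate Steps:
H = 7 (H = 14 - 7*3*5/15 = 14 - 105/15 = 14 - 7*1 = 14 - 7 = 7)
-1722 + H*(-8 + 5) = -1722 + 7*(-8 + 5) = -1722 + 7*(-3) = -1722 - 21 = -1743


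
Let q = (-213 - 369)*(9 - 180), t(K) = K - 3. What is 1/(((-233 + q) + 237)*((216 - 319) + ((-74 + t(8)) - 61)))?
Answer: -1/23189558 ≈ -4.3123e-8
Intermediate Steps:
t(K) = -3 + K
q = 99522 (q = -582*(-171) = 99522)
1/(((-233 + q) + 237)*((216 - 319) + ((-74 + t(8)) - 61))) = 1/(((-233 + 99522) + 237)*((216 - 319) + ((-74 + (-3 + 8)) - 61))) = 1/((99289 + 237)*(-103 + ((-74 + 5) - 61))) = 1/(99526*(-103 + (-69 - 61))) = 1/(99526*(-103 - 130)) = 1/(99526*(-233)) = 1/(-23189558) = -1/23189558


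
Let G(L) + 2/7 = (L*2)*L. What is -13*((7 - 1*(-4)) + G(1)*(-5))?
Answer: -221/7 ≈ -31.571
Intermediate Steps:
G(L) = -2/7 + 2*L² (G(L) = -2/7 + (L*2)*L = -2/7 + (2*L)*L = -2/7 + 2*L²)
-13*((7 - 1*(-4)) + G(1)*(-5)) = -13*((7 - 1*(-4)) + (-2/7 + 2*1²)*(-5)) = -13*((7 + 4) + (-2/7 + 2*1)*(-5)) = -13*(11 + (-2/7 + 2)*(-5)) = -13*(11 + (12/7)*(-5)) = -13*(11 - 60/7) = -13*17/7 = -221/7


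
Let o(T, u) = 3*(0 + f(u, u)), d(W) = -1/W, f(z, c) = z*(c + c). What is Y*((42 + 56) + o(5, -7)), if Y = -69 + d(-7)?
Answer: -26992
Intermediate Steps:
f(z, c) = 2*c*z (f(z, c) = z*(2*c) = 2*c*z)
Y = -482/7 (Y = -69 - 1/(-7) = -69 - 1*(-⅐) = -69 + ⅐ = -482/7 ≈ -68.857)
o(T, u) = 6*u² (o(T, u) = 3*(0 + 2*u*u) = 3*(0 + 2*u²) = 3*(2*u²) = 6*u²)
Y*((42 + 56) + o(5, -7)) = -482*((42 + 56) + 6*(-7)²)/7 = -482*(98 + 6*49)/7 = -482*(98 + 294)/7 = -482/7*392 = -26992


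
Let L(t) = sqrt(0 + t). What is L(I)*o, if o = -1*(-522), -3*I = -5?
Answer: 174*sqrt(15) ≈ 673.90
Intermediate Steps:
I = 5/3 (I = -1/3*(-5) = 5/3 ≈ 1.6667)
o = 522
L(t) = sqrt(t)
L(I)*o = sqrt(5/3)*522 = (sqrt(15)/3)*522 = 174*sqrt(15)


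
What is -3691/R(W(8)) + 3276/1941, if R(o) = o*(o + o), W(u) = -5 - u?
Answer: -2018981/218686 ≈ -9.2323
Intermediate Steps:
R(o) = 2*o² (R(o) = o*(2*o) = 2*o²)
-3691/R(W(8)) + 3276/1941 = -3691*1/(2*(-5 - 1*8)²) + 3276/1941 = -3691*1/(2*(-5 - 8)²) + 3276*(1/1941) = -3691/(2*(-13)²) + 1092/647 = -3691/(2*169) + 1092/647 = -3691/338 + 1092/647 = -2018981/218686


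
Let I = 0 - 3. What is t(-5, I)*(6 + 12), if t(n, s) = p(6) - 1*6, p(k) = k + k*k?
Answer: 648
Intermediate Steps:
p(k) = k + k**2
I = -3
t(n, s) = 36 (t(n, s) = 6*(1 + 6) - 1*6 = 6*7 - 6 = 42 - 6 = 36)
t(-5, I)*(6 + 12) = 36*(6 + 12) = 36*18 = 648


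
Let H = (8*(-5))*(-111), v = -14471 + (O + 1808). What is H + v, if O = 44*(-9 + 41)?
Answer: -6815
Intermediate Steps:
O = 1408 (O = 44*32 = 1408)
v = -11255 (v = -14471 + (1408 + 1808) = -14471 + 3216 = -11255)
H = 4440 (H = -40*(-111) = 4440)
H + v = 4440 - 11255 = -6815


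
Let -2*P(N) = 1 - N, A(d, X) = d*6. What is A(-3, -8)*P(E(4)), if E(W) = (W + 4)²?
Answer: -567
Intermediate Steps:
A(d, X) = 6*d
E(W) = (4 + W)²
P(N) = -½ + N/2 (P(N) = -(1 - N)/2 = -½ + N/2)
A(-3, -8)*P(E(4)) = (6*(-3))*(-½ + (4 + 4)²/2) = -18*(-½ + (½)*8²) = -18*(-½ + (½)*64) = -18*(-½ + 32) = -18*63/2 = -567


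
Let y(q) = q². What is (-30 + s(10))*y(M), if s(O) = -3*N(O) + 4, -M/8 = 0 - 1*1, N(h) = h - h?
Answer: -1664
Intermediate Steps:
N(h) = 0
M = 8 (M = -8*(0 - 1*1) = -8*(0 - 1) = -8*(-1) = 8)
s(O) = 4 (s(O) = -3*0 + 4 = 0 + 4 = 4)
(-30 + s(10))*y(M) = (-30 + 4)*8² = -26*64 = -1664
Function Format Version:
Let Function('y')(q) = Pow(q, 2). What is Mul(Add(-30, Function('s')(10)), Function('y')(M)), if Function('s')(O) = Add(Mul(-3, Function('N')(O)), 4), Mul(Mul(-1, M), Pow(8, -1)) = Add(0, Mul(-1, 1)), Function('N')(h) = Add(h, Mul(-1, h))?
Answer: -1664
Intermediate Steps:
Function('N')(h) = 0
M = 8 (M = Mul(-8, Add(0, Mul(-1, 1))) = Mul(-8, Add(0, -1)) = Mul(-8, -1) = 8)
Function('s')(O) = 4 (Function('s')(O) = Add(Mul(-3, 0), 4) = Add(0, 4) = 4)
Mul(Add(-30, Function('s')(10)), Function('y')(M)) = Mul(Add(-30, 4), Pow(8, 2)) = Mul(-26, 64) = -1664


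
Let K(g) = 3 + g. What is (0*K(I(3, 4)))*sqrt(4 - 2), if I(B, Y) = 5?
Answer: 0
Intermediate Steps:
(0*K(I(3, 4)))*sqrt(4 - 2) = (0*(3 + 5))*sqrt(4 - 2) = (0*8)*sqrt(2) = 0*sqrt(2) = 0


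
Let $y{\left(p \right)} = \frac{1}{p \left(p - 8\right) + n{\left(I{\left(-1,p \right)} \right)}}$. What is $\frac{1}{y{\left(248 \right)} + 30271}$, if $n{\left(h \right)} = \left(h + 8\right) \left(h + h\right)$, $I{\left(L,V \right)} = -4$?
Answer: $\frac{59488}{1800761249} \approx 3.3035 \cdot 10^{-5}$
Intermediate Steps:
$n{\left(h \right)} = 2 h \left(8 + h\right)$ ($n{\left(h \right)} = \left(8 + h\right) 2 h = 2 h \left(8 + h\right)$)
$y{\left(p \right)} = \frac{1}{-32 + p \left(-8 + p\right)}$ ($y{\left(p \right)} = \frac{1}{p \left(p - 8\right) + 2 \left(-4\right) \left(8 - 4\right)} = \frac{1}{p \left(-8 + p\right) + 2 \left(-4\right) 4} = \frac{1}{p \left(-8 + p\right) - 32} = \frac{1}{-32 + p \left(-8 + p\right)}$)
$\frac{1}{y{\left(248 \right)} + 30271} = \frac{1}{\frac{1}{-32 + 248^{2} - 1984} + 30271} = \frac{1}{\frac{1}{-32 + 61504 - 1984} + 30271} = \frac{1}{\frac{1}{59488} + 30271} = \frac{1}{\frac{1800761249}{59488}} = \frac{59488}{1800761249}$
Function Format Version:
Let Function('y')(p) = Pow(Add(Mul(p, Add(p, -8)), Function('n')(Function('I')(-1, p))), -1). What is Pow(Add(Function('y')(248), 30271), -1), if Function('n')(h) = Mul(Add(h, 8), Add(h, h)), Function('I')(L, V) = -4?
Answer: Rational(59488, 1800761249) ≈ 3.3035e-5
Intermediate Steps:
Function('n')(h) = Mul(2, h, Add(8, h)) (Function('n')(h) = Mul(Add(8, h), Mul(2, h)) = Mul(2, h, Add(8, h)))
Function('y')(p) = Pow(Add(-32, Mul(p, Add(-8, p))), -1) (Function('y')(p) = Pow(Add(Mul(p, Add(p, -8)), Mul(2, -4, Add(8, -4))), -1) = Pow(Add(Mul(p, Add(-8, p)), Mul(2, -4, 4)), -1) = Pow(Add(Mul(p, Add(-8, p)), -32), -1) = Pow(Add(-32, Mul(p, Add(-8, p))), -1))
Pow(Add(Function('y')(248), 30271), -1) = Pow(Add(Pow(Add(-32, Pow(248, 2), Mul(-8, 248)), -1), 30271), -1) = Pow(Add(Pow(Add(-32, 61504, -1984), -1), 30271), -1) = Pow(Add(Pow(59488, -1), 30271), -1) = Pow(Add(Rational(1, 59488), 30271), -1) = Pow(Rational(1800761249, 59488), -1) = Rational(59488, 1800761249)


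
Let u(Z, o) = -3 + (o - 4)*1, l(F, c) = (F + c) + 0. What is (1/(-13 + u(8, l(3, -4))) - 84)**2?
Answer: 3115225/441 ≈ 7064.0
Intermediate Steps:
l(F, c) = F + c
u(Z, o) = -7 + o (u(Z, o) = -3 + (-4 + o)*1 = -3 + (-4 + o) = -7 + o)
(1/(-13 + u(8, l(3, -4))) - 84)**2 = (1/(-13 + (-7 + (3 - 4))) - 84)**2 = (1/(-13 + (-7 - 1)) - 84)**2 = (1/(-13 - 8) - 84)**2 = (1/(-21) - 84)**2 = (-1/21 - 84)**2 = (-1765/21)**2 = 3115225/441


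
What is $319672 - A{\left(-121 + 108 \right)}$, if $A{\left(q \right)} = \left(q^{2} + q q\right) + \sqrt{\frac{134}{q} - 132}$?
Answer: $319334 - \frac{5 i \sqrt{962}}{13} \approx 3.1933 \cdot 10^{5} - 11.929 i$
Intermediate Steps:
$A{\left(q \right)} = \sqrt{-132 + \frac{134}{q}} + 2 q^{2}$ ($A{\left(q \right)} = \left(q^{2} + q^{2}\right) + \sqrt{-132 + \frac{134}{q}} = 2 q^{2} + \sqrt{-132 + \frac{134}{q}} = \sqrt{-132 + \frac{134}{q}} + 2 q^{2}$)
$319672 - A{\left(-121 + 108 \right)} = 319672 - \left(\sqrt{-132 + \frac{134}{-121 + 108}} + 2 \left(-121 + 108\right)^{2}\right) = 319672 - \left(\sqrt{-132 + \frac{134}{-13}} + 2 \left(-13\right)^{2}\right) = 319672 - \left(\sqrt{-132 + 134 \left(- \frac{1}{13}\right)} + 2 \cdot 169\right) = 319672 - \left(\sqrt{-132 - \frac{134}{13}} + 338\right) = 319672 - \left(\sqrt{- \frac{1850}{13}} + 338\right) = 319672 - \left(\frac{5 i \sqrt{962}}{13} + 338\right) = 319672 - \left(338 + \frac{5 i \sqrt{962}}{13}\right) = 319334 - \frac{5 i \sqrt{962}}{13}$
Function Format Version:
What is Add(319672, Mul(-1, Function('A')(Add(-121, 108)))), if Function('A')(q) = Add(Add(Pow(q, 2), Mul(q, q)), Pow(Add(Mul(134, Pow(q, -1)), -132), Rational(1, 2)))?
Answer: Add(319334, Mul(Rational(-5, 13), I, Pow(962, Rational(1, 2)))) ≈ Add(3.1933e+5, Mul(-11.929, I))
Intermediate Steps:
Function('A')(q) = Add(Pow(Add(-132, Mul(134, Pow(q, -1))), Rational(1, 2)), Mul(2, Pow(q, 2))) (Function('A')(q) = Add(Add(Pow(q, 2), Pow(q, 2)), Pow(Add(-132, Mul(134, Pow(q, -1))), Rational(1, 2))) = Add(Mul(2, Pow(q, 2)), Pow(Add(-132, Mul(134, Pow(q, -1))), Rational(1, 2))) = Add(Pow(Add(-132, Mul(134, Pow(q, -1))), Rational(1, 2)), Mul(2, Pow(q, 2))))
Add(319672, Mul(-1, Function('A')(Add(-121, 108)))) = Add(319672, Mul(-1, Add(Pow(Add(-132, Mul(134, Pow(Add(-121, 108), -1))), Rational(1, 2)), Mul(2, Pow(Add(-121, 108), 2))))) = Add(319672, Mul(-1, Add(Pow(Add(-132, Mul(134, Pow(-13, -1))), Rational(1, 2)), Mul(2, Pow(-13, 2))))) = Add(319672, Mul(-1, Add(Pow(Add(-132, Mul(134, Rational(-1, 13))), Rational(1, 2)), Mul(2, 169)))) = Add(319672, Mul(-1, Add(Pow(Add(-132, Rational(-134, 13)), Rational(1, 2)), 338))) = Add(319672, Mul(-1, Add(Pow(Rational(-1850, 13), Rational(1, 2)), 338))) = Add(319672, Mul(-1, Add(Mul(Rational(5, 13), I, Pow(962, Rational(1, 2))), 338))) = Add(319672, Mul(-1, Add(338, Mul(Rational(5, 13), I, Pow(962, Rational(1, 2)))))) = Add(319672, Add(-338, Mul(Rational(-5, 13), I, Pow(962, Rational(1, 2))))) = Add(319334, Mul(Rational(-5, 13), I, Pow(962, Rational(1, 2))))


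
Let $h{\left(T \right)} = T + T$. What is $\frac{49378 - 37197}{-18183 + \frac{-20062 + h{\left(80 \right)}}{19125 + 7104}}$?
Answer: $- \frac{106498483}{158980603} \approx -0.66988$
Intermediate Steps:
$h{\left(T \right)} = 2 T$
$\frac{49378 - 37197}{-18183 + \frac{-20062 + h{\left(80 \right)}}{19125 + 7104}} = \frac{49378 - 37197}{-18183 + \frac{-20062 + 2 \cdot 80}{19125 + 7104}} = \frac{12181}{-18183 + \frac{-20062 + 160}{26229}} = \frac{12181}{-18183 - \frac{6634}{8743}} = \frac{12181}{- \frac{158980603}{8743}} = 12181 \left(- \frac{8743}{158980603}\right) = - \frac{106498483}{158980603}$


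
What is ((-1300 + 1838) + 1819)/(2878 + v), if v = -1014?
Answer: 2357/1864 ≈ 1.2645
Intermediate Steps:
((-1300 + 1838) + 1819)/(2878 + v) = ((-1300 + 1838) + 1819)/(2878 - 1014) = (538 + 1819)/1864 = 2357*(1/1864) = 2357/1864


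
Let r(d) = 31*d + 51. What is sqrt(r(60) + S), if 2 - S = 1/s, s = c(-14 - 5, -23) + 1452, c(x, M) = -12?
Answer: sqrt(27547190)/120 ≈ 43.738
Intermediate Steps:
s = 1440 (s = -12 + 1452 = 1440)
r(d) = 51 + 31*d
S = 2879/1440 (S = 2 - 1/1440 = 2879/1440 ≈ 1.9993)
sqrt(r(60) + S) = sqrt((51 + 31*60) + 2879/1440) = sqrt((51 + 1860) + 2879/1440) = sqrt(1911 + 2879/1440) = sqrt(2754719/1440) = sqrt(27547190)/120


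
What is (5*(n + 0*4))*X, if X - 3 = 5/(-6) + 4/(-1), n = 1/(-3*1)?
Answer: 55/18 ≈ 3.0556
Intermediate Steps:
n = -⅓ (n = 1/(-3) = -⅓ ≈ -0.33333)
X = -11/6 (X = 3 + (5/(-6) + 4/(-1)) = 3 + (5*(-⅙) + 4*(-1)) = 3 + (-⅚ - 4) = 3 - 29/6 = -11/6 ≈ -1.8333)
(5*(n + 0*4))*X = (5*(-⅓ + 0*4))*(-11/6) = (5*(-⅓ + 0))*(-11/6) = (5*(-⅓))*(-11/6) = -5/3*(-11/6) = 55/18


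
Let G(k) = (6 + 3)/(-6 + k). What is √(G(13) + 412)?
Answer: √20251/7 ≈ 20.329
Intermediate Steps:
G(k) = 9/(-6 + k)
√(G(13) + 412) = √(9/(-6 + 13) + 412) = √(9/7 + 412) = √(2893/7) = √20251/7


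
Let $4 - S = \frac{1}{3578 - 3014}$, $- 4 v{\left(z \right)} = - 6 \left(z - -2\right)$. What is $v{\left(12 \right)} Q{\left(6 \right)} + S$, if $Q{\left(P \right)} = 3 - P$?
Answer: $- \frac{33277}{564} \approx -59.002$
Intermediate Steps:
$v{\left(z \right)} = 3 + \frac{3 z}{2}$ ($v{\left(z \right)} = - \frac{\left(-6\right) \left(z - -2\right)}{4} = - \frac{\left(-6\right) \left(z + 2\right)}{4} = - \frac{\left(-6\right) \left(2 + z\right)}{4} = - \frac{-12 - 6 z}{4} = 3 + \frac{3 z}{2}$)
$S = \frac{2255}{564}$ ($S = 4 - \frac{1}{3578 - 3014} = 4 - \frac{1}{564} = \frac{2255}{564} \approx 3.9982$)
$v{\left(12 \right)} Q{\left(6 \right)} + S = \left(3 + \frac{3}{2} \cdot 12\right) \left(3 - 6\right) + \frac{2255}{564} = \left(3 + 18\right) \left(3 - 6\right) + \frac{2255}{564} = 21 \left(-3\right) + \frac{2255}{564} = -63 + \frac{2255}{564} = - \frac{33277}{564}$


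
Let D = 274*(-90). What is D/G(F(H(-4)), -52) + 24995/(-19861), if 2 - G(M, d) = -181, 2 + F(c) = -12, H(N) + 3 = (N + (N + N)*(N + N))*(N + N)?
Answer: -164782115/1211521 ≈ -136.01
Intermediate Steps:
D = -24660
H(N) = -3 + 2*N*(N + 4*N²) (H(N) = -3 + (N + (N + N)*(N + N))*(N + N) = -3 + (N + (2*N)*(2*N))*(2*N) = -3 + (N + 4*N²)*(2*N) = -3 + 2*N*(N + 4*N²))
F(c) = -14 (F(c) = -2 - 12 = -14)
G(M, d) = 183 (G(M, d) = 2 - 1*(-181) = 2 + 181 = 183)
D/G(F(H(-4)), -52) + 24995/(-19861) = -24660/183 + 24995/(-19861) = -24660*1/183 + 24995*(-1/19861) = -8220/61 - 24995/19861 = -164782115/1211521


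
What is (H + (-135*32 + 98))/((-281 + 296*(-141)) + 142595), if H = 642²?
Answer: 203971/50289 ≈ 4.0560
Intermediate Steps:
H = 412164
(H + (-135*32 + 98))/((-281 + 296*(-141)) + 142595) = (412164 + (-135*32 + 98))/((-281 + 296*(-141)) + 142595) = (412164 + (-4320 + 98))/((-281 - 41736) + 142595) = (412164 - 4222)/(-42017 + 142595) = 407942/100578 = 407942*(1/100578) = 203971/50289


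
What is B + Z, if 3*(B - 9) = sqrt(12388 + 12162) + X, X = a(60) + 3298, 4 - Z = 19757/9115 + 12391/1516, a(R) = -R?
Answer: 44854013449/41455020 + 5*sqrt(982)/3 ≈ 1134.2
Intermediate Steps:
Z = -87622217/13818340 (Z = 4 - (19757/9115 + 12391/1516) = 4 - 1*142895577/13818340 = 4 - 142895577/13818340 = -87622217/13818340 ≈ -6.3410)
X = 3238 (X = -1*60 + 3298 = -60 + 3298 = 3238)
B = 3265/3 + 5*sqrt(982)/3 (B = 9 + (sqrt(12388 + 12162) + 3238)/3 = 9 + (sqrt(24550) + 3238)/3 = 9 + (5*sqrt(982) + 3238)/3 = 9 + (3238 + 5*sqrt(982))/3 = 9 + (3238/3 + 5*sqrt(982)/3) = 3265/3 + 5*sqrt(982)/3 ≈ 1140.6)
B + Z = (3265/3 + 5*sqrt(982)/3) - 87622217/13818340 = 44854013449/41455020 + 5*sqrt(982)/3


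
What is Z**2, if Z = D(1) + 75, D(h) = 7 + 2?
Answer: 7056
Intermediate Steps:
D(h) = 9
Z = 84 (Z = 9 + 75 = 84)
Z**2 = 84**2 = 7056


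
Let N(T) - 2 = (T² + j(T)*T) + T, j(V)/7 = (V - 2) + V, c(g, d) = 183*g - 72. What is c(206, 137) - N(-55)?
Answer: -8466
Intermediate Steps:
c(g, d) = -72 + 183*g
j(V) = -14 + 14*V (j(V) = 7*((V - 2) + V) = 7*((-2 + V) + V) = 7*(-2 + 2*V) = -14 + 14*V)
N(T) = 2 + T + T² + T*(-14 + 14*T) (N(T) = 2 + ((T² + (-14 + 14*T)*T) + T) = 2 + ((T² + T*(-14 + 14*T)) + T) = 2 + (T + T² + T*(-14 + 14*T)) = 2 + T + T² + T*(-14 + 14*T))
c(206, 137) - N(-55) = (-72 + 183*206) - (2 - 13*(-55) + 15*(-55)²) = (-72 + 37698) - (2 + 715 + 15*3025) = 37626 - (2 + 715 + 45375) = 37626 - 1*46092 = 37626 - 46092 = -8466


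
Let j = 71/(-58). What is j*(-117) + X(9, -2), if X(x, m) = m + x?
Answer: 8713/58 ≈ 150.22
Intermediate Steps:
j = -71/58 (j = 71*(-1/58) = -71/58 ≈ -1.2241)
j*(-117) + X(9, -2) = -71/58*(-117) + (-2 + 9) = 8307/58 + 7 = 8713/58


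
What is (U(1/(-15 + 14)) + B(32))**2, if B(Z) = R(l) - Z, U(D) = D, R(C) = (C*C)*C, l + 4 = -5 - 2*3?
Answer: 11614464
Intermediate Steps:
l = -15 (l = -4 + (-5 - 2*3) = -4 + (-5 - 6) = -4 - 11 = -15)
R(C) = C**3 (R(C) = C**2*C = C**3)
B(Z) = -3375 - Z (B(Z) = (-15)**3 - Z = -3375 - Z)
(U(1/(-15 + 14)) + B(32))**2 = (1/(-15 + 14) + (-3375 - 1*32))**2 = (1/(-1) + (-3375 - 32))**2 = (-1 - 3407)**2 = (-3408)**2 = 11614464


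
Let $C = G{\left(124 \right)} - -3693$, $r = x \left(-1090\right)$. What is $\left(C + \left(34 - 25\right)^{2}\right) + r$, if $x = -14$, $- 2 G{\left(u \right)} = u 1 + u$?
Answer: $18910$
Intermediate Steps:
$G{\left(u \right)} = - u$ ($G{\left(u \right)} = - \frac{u 1 + u}{2} = - \frac{u + u}{2} = - \frac{2 u}{2} = - u$)
$r = 15260$ ($r = \left(-14\right) \left(-1090\right) = 15260$)
$C = 3569$ ($C = \left(-1\right) 124 - -3693 = -124 + 3693 = 3569$)
$\left(C + \left(34 - 25\right)^{2}\right) + r = \left(3569 + \left(34 - 25\right)^{2}\right) + 15260 = \left(3569 + 9^{2}\right) + 15260 = \left(3569 + 81\right) + 15260 = 3650 + 15260 = 18910$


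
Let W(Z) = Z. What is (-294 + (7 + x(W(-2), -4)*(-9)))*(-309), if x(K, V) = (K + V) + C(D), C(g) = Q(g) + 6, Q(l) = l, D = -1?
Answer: 85902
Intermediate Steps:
C(g) = 6 + g (C(g) = g + 6 = 6 + g)
x(K, V) = 5 + K + V (x(K, V) = (K + V) + (6 - 1) = (K + V) + 5 = 5 + K + V)
(-294 + (7 + x(W(-2), -4)*(-9)))*(-309) = (-294 + (7 + (5 - 2 - 4)*(-9)))*(-309) = (-294 + (7 - 1*(-9)))*(-309) = (-294 + (7 + 9))*(-309) = (-294 + 16)*(-309) = -278*(-309) = 85902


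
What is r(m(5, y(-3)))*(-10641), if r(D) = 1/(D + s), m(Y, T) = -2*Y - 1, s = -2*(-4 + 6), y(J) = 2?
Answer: 3547/5 ≈ 709.40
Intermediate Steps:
s = -4 (s = -2*2 = -4)
m(Y, T) = -1 - 2*Y
r(D) = 1/(-4 + D) (r(D) = 1/(D - 4) = 1/(-4 + D))
r(m(5, y(-3)))*(-10641) = -10641/(-4 + (-1 - 2*5)) = -10641/(-4 + (-1 - 10)) = -10641/(-4 - 11) = -10641/(-15) = -1/15*(-10641) = 3547/5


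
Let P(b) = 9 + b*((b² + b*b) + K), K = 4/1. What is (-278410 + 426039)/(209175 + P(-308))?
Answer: -147629/58228272 ≈ -0.0025354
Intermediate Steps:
K = 4 (K = 4*1 = 4)
P(b) = 9 + b*(4 + 2*b²) (P(b) = 9 + b*((b² + b*b) + 4) = 9 + b*((b² + b²) + 4) = 9 + b*(2*b² + 4) = 9 + b*(4 + 2*b²))
(-278410 + 426039)/(209175 + P(-308)) = (-278410 + 426039)/(209175 + (9 + 2*(-308)³ + 4*(-308))) = 147629/(209175 + (9 + 2*(-29218112) - 1232)) = 147629/(209175 + (9 - 58436224 - 1232)) = 147629/(209175 - 58437447) = 147629/(-58228272) = 147629*(-1/58228272) = -147629/58228272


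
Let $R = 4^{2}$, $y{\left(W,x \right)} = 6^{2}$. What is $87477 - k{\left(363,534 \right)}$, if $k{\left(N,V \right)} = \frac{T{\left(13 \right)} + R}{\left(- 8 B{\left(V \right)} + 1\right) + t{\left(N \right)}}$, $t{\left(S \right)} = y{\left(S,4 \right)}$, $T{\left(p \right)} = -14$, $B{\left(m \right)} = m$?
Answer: $\frac{370465097}{4235} \approx 87477.0$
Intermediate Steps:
$y{\left(W,x \right)} = 36$
$t{\left(S \right)} = 36$
$R = 16$
$k{\left(N,V \right)} = \frac{2}{37 - 8 V}$ ($k{\left(N,V \right)} = \frac{-14 + 16}{\left(- 8 V + 1\right) + 36} = \frac{2}{\left(1 - 8 V\right) + 36} = \frac{2}{37 - 8 V}$)
$87477 - k{\left(363,534 \right)} = 87477 - \frac{2}{37 - 4272} = 87477 - \frac{2}{-4235} = 87477 - 2 \left(- \frac{1}{4235}\right) = 87477 - - \frac{2}{4235} = 87477 + \frac{2}{4235} = \frac{370465097}{4235}$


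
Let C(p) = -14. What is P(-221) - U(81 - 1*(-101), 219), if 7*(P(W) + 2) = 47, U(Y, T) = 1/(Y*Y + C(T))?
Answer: 156089/33110 ≈ 4.7143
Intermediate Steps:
U(Y, T) = 1/(-14 + Y**2) (U(Y, T) = 1/(Y*Y - 14) = 1/(Y**2 - 14) = 1/(-14 + Y**2))
P(W) = 33/7 (P(W) = -2 + (1/7)*47 = -2 + 47/7 = 33/7)
P(-221) - U(81 - 1*(-101), 219) = 33/7 - 1/(-14 + (81 - 1*(-101))**2) = 33/7 - 1/(-14 + (81 + 101)**2) = 33/7 - 1/(-14 + 182**2) = 33/7 - 1/(-14 + 33124) = 33/7 - 1/33110 = 156089/33110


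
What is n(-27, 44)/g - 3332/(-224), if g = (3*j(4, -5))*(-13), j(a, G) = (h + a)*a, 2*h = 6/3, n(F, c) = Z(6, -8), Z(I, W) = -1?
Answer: 23207/1560 ≈ 14.876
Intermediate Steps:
n(F, c) = -1
h = 1 (h = (6/3)/2 = (6*(1/3))/2 = (1/2)*2 = 1)
j(a, G) = a*(1 + a) (j(a, G) = (1 + a)*a = a*(1 + a))
g = -780 (g = (3*(4*(1 + 4)))*(-13) = (3*(4*5))*(-13) = (3*20)*(-13) = 60*(-13) = -780)
n(-27, 44)/g - 3332/(-224) = -1/(-780) - 3332/(-224) = -1*(-1/780) - 3332*(-1/224) = 1/780 + 119/8 = 23207/1560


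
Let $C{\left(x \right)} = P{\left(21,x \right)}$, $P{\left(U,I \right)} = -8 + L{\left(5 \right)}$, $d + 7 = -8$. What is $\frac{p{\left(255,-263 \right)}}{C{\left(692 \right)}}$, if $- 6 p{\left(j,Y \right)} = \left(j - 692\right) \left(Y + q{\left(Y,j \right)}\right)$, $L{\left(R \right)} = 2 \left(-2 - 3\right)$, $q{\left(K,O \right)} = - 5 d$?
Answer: $\frac{20539}{27} \approx 760.7$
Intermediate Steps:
$d = -15$ ($d = -7 - 8 = -15$)
$q{\left(K,O \right)} = 75$ ($q{\left(K,O \right)} = \left(-5\right) \left(-15\right) = 75$)
$L{\left(R \right)} = -10$ ($L{\left(R \right)} = 2 \left(-5\right) = -10$)
$p{\left(j,Y \right)} = - \frac{\left(-692 + j\right) \left(75 + Y\right)}{6}$ ($p{\left(j,Y \right)} = - \frac{\left(j - 692\right) \left(Y + 75\right)}{6} = - \frac{\left(-692 + j\right) \left(75 + Y\right)}{6}$)
$P{\left(U,I \right)} = -18$ ($P{\left(U,I \right)} = -8 - 10 = -18$)
$C{\left(x \right)} = -18$
$\frac{p{\left(255,-263 \right)}}{C{\left(692 \right)}} = \frac{8650 - \frac{6375}{2} + \frac{346}{3} \left(-263\right) - \left(- \frac{263}{6}\right) 255}{-18} = \left(8650 - \frac{6375}{2} - \frac{90998}{3} + \frac{22355}{2}\right) \left(- \frac{1}{18}\right) = \left(- \frac{41078}{3}\right) \left(- \frac{1}{18}\right) = \frac{20539}{27}$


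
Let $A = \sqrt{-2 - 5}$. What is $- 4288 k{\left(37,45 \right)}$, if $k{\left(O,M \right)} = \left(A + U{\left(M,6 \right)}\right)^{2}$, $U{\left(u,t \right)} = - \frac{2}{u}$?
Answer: $\frac{60765248}{2025} + \frac{17152 i \sqrt{7}}{45} \approx 30008.0 + 1008.4 i$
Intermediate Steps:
$A = i \sqrt{7}$ ($A = \sqrt{-7} = i \sqrt{7} \approx 2.6458 i$)
$k{\left(O,M \right)} = \left(- \frac{2}{M} + i \sqrt{7}\right)^{2}$ ($k{\left(O,M \right)} = \left(i \sqrt{7} - \frac{2}{M}\right)^{2} = \left(- \frac{2}{M} + i \sqrt{7}\right)^{2}$)
$- 4288 k{\left(37,45 \right)} = - 4288 \frac{\left(-2 + i 45 \sqrt{7}\right)^{2}}{2025} = - 4288 \frac{\left(-2 + 45 i \sqrt{7}\right)^{2}}{2025} = - \frac{4288 \left(-2 + 45 i \sqrt{7}\right)^{2}}{2025}$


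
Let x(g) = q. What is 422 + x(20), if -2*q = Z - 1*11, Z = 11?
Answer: 422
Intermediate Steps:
q = 0 (q = -(11 - 1*11)/2 = -(11 - 11)/2 = -½*0 = 0)
x(g) = 0
422 + x(20) = 422 + 0 = 422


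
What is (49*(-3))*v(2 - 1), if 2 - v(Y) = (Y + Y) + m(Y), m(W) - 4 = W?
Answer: 735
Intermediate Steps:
m(W) = 4 + W
v(Y) = -2 - 3*Y (v(Y) = 2 - ((Y + Y) + (4 + Y)) = 2 - (2*Y + (4 + Y)) = 2 - (4 + 3*Y) = 2 + (-4 - 3*Y) = -2 - 3*Y)
(49*(-3))*v(2 - 1) = (49*(-3))*(-2 - 3*(2 - 1)) = -147*(-2 - 3*1) = -147*(-2 - 3) = -147*(-5) = 735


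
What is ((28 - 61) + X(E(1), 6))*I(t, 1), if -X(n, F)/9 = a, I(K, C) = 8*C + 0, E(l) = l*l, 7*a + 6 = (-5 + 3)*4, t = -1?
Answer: -120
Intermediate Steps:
a = -2 (a = -6/7 + ((-5 + 3)*4)/7 = -6/7 + (-2*4)/7 = -6/7 + (⅐)*(-8) = -6/7 - 8/7 = -2)
E(l) = l²
I(K, C) = 8*C
X(n, F) = 18 (X(n, F) = -9*(-2) = 18)
((28 - 61) + X(E(1), 6))*I(t, 1) = ((28 - 61) + 18)*(8*1) = (-33 + 18)*8 = -15*8 = -120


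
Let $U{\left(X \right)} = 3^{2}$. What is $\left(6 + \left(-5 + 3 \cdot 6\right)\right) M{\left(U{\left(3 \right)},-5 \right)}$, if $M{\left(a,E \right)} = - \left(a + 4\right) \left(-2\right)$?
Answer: $494$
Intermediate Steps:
$U{\left(X \right)} = 9$
$M{\left(a,E \right)} = 8 + 2 a$ ($M{\left(a,E \right)} = - \left(4 + a\right) \left(-2\right) = - (-8 - 2 a) = 8 + 2 a$)
$\left(6 + \left(-5 + 3 \cdot 6\right)\right) M{\left(U{\left(3 \right)},-5 \right)} = \left(6 + \left(-5 + 3 \cdot 6\right)\right) \left(8 + 2 \cdot 9\right) = \left(6 + \left(-5 + 18\right)\right) \left(8 + 18\right) = \left(6 + 13\right) 26 = 19 \cdot 26 = 494$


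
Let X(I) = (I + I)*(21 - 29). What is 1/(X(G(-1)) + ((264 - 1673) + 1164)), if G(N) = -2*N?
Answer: -1/277 ≈ -0.0036101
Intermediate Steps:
X(I) = -16*I (X(I) = (2*I)*(-8) = -16*I)
1/(X(G(-1)) + ((264 - 1673) + 1164)) = 1/(-(-32)*(-1) + ((264 - 1673) + 1164)) = 1/(-16*2 + (-1409 + 1164)) = 1/(-32 - 245) = 1/(-277) = -1/277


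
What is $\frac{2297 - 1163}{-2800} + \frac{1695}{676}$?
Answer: $\frac{71061}{33800} \approx 2.1024$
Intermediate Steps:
$\frac{2297 - 1163}{-2800} + \frac{1695}{676} = \left(2297 - 1163\right) \left(- \frac{1}{2800}\right) + 1695 \cdot \frac{1}{676} = 1134 \left(- \frac{1}{2800}\right) + \frac{1695}{676} = - \frac{81}{200} + \frac{1695}{676} = \frac{71061}{33800}$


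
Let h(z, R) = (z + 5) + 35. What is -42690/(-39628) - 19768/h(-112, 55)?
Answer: 49152499/178326 ≈ 275.63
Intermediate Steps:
h(z, R) = 40 + z (h(z, R) = (5 + z) + 35 = 40 + z)
-42690/(-39628) - 19768/h(-112, 55) = -42690/(-39628) - 19768/(40 - 112) = -42690*(-1/39628) - 19768/(-72) = 21345/19814 - 19768*(-1/72) = 21345/19814 + 2471/9 = 49152499/178326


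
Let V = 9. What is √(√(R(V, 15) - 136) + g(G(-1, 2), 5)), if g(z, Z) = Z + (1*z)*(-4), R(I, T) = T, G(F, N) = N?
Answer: √(-3 + 11*I) ≈ 2.0496 + 2.6834*I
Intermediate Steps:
g(z, Z) = Z - 4*z (g(z, Z) = Z + z*(-4) = Z - 4*z)
√(√(R(V, 15) - 136) + g(G(-1, 2), 5)) = √(√(15 - 136) + (5 - 4*2)) = √(√(-121) + (5 - 8)) = √(11*I - 3) = √(-3 + 11*I)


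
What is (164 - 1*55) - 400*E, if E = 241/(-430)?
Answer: 14327/43 ≈ 333.19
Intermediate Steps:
E = -241/430 (E = 241*(-1/430) = -241/430 ≈ -0.56046)
(164 - 1*55) - 400*E = (164 - 1*55) - 400*(-241/430) = (164 - 55) + 9640/43 = 109 + 9640/43 = 14327/43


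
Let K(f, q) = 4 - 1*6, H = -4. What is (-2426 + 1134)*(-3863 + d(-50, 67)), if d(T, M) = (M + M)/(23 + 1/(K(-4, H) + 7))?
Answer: 144522474/29 ≈ 4.9835e+6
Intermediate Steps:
K(f, q) = -2 (K(f, q) = 4 - 6 = -2)
d(T, M) = 5*M/58 (d(T, M) = (M + M)/(23 + 1/(-2 + 7)) = (2*M)/(23 + 1/5) = (2*M)/(23 + ⅕) = (2*M)/(116/5) = (2*M)*(5/116) = 5*M/58)
(-2426 + 1134)*(-3863 + d(-50, 67)) = (-2426 + 1134)*(-3863 + (5/58)*67) = -1292*(-3863 + 335/58) = -1292*(-223719/58) = 144522474/29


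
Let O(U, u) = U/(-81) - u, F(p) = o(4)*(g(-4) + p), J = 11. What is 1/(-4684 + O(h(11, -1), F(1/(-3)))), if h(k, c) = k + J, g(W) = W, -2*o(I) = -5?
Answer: -162/757097 ≈ -0.00021398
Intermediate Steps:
o(I) = 5/2 (o(I) = -1/2*(-5) = 5/2)
F(p) = -10 + 5*p/2 (F(p) = 5*(-4 + p)/2 = -10 + 5*p/2)
h(k, c) = 11 + k (h(k, c) = k + 11 = 11 + k)
O(U, u) = -u - U/81 (O(U, u) = U*(-1/81) - u = -U/81 - u = -u - U/81)
1/(-4684 + O(h(11, -1), F(1/(-3)))) = 1/(-4684 + (-(-10 + (5/2)/(-3)) - (11 + 11)/81)) = 1/(-4684 + (-(-10 + (5/2)*(-1/3)) - 1/81*22)) = 1/(-4684 + (-(-10 - 5/6) - 22/81)) = 1/(-4684 + (-1*(-65/6) - 22/81)) = 1/(-4684 + (65/6 - 22/81)) = 1/(-4684 + 1711/162) = 1/(-757097/162) = -162/757097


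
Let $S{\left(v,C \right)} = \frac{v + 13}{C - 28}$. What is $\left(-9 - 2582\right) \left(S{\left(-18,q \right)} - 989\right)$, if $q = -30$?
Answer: $\frac{148611987}{58} \approx 2.5623 \cdot 10^{6}$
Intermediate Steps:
$S{\left(v,C \right)} = \frac{13 + v}{-28 + C}$
$\left(-9 - 2582\right) \left(S{\left(-18,q \right)} - 989\right) = \left(-9 - 2582\right) \left(\frac{13 - 18}{-28 - 30} - 989\right) = - 2591 \left(\frac{1}{-58} \left(-5\right) - 989\right) = - 2591 \left(\left(- \frac{1}{58}\right) \left(-5\right) - 989\right) = - 2591 \left(\frac{5}{58} - 989\right) = \left(-2591\right) \left(- \frac{57357}{58}\right) = \frac{148611987}{58}$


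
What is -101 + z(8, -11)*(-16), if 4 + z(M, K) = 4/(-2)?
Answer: -5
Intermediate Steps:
z(M, K) = -6 (z(M, K) = -4 + 4/(-2) = -4 + 4*(-1/2) = -4 - 2 = -6)
-101 + z(8, -11)*(-16) = -101 - 6*(-16) = -101 + 96 = -5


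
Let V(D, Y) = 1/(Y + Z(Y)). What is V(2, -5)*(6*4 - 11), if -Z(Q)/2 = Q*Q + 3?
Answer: -13/61 ≈ -0.21311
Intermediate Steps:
Z(Q) = -6 - 2*Q² (Z(Q) = -2*(Q*Q + 3) = -2*(Q² + 3) = -2*(3 + Q²) = -6 - 2*Q²)
V(D, Y) = 1/(-6 + Y - 2*Y²) (V(D, Y) = 1/(Y + (-6 - 2*Y²)) = 1/(-6 + Y - 2*Y²))
V(2, -5)*(6*4 - 11) = (-1/(6 - 1*(-5) + 2*(-5)²))*(6*4 - 11) = (-1/(6 + 5 + 2*25))*(24 - 11) = -1/(6 + 5 + 50)*13 = -1/61*13 = -13/61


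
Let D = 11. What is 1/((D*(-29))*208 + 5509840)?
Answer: 1/5443488 ≈ 1.8371e-7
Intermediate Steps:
1/((D*(-29))*208 + 5509840) = 1/((11*(-29))*208 + 5509840) = 1/(-319*208 + 5509840) = 1/(-66352 + 5509840) = 1/5443488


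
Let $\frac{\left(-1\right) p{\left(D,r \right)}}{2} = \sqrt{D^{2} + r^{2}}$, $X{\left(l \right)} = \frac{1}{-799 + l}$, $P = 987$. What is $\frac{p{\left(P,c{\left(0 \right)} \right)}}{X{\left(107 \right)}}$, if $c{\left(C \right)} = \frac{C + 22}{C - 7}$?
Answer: $\frac{1384 \sqrt{47734765}}{7} \approx 1.366 \cdot 10^{6}$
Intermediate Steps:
$c{\left(C \right)} = \frac{22 + C}{-7 + C}$
$p{\left(D,r \right)} = - 2 \sqrt{D^{2} + r^{2}}$
$\frac{p{\left(P,c{\left(0 \right)} \right)}}{X{\left(107 \right)}} = \frac{\left(-2\right) \sqrt{987^{2} + \left(\frac{22 + 0}{-7 + 0}\right)^{2}}}{\frac{1}{-799 + 107}} = \frac{\left(-2\right) \sqrt{974169 + \left(\frac{1}{-7} \cdot 22\right)^{2}}}{\frac{1}{-692}} = \frac{\left(-2\right) \sqrt{974169 + \left(\left(- \frac{1}{7}\right) 22\right)^{2}}}{- \frac{1}{692}} = - 2 \sqrt{974169 + \left(- \frac{22}{7}\right)^{2}} \left(-692\right) = - 2 \sqrt{974169 + \frac{484}{49}} \left(-692\right) = - 2 \sqrt{\frac{47734765}{49}} \left(-692\right) = - 2 \frac{\sqrt{47734765}}{7} \left(-692\right) = - \frac{2 \sqrt{47734765}}{7} \left(-692\right) = \frac{1384 \sqrt{47734765}}{7}$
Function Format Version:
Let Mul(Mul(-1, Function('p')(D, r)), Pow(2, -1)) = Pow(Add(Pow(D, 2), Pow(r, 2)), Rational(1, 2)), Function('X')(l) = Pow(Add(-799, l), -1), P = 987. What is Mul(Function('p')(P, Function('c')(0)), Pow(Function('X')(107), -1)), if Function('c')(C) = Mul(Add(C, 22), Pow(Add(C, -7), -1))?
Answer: Mul(Rational(1384, 7), Pow(47734765, Rational(1, 2))) ≈ 1.3660e+6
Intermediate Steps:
Function('c')(C) = Mul(Pow(Add(-7, C), -1), Add(22, C)) (Function('c')(C) = Mul(Add(22, C), Pow(Add(-7, C), -1)) = Mul(Pow(Add(-7, C), -1), Add(22, C)))
Function('p')(D, r) = Mul(-2, Pow(Add(Pow(D, 2), Pow(r, 2)), Rational(1, 2)))
Mul(Function('p')(P, Function('c')(0)), Pow(Function('X')(107), -1)) = Mul(Mul(-2, Pow(Add(Pow(987, 2), Pow(Mul(Pow(Add(-7, 0), -1), Add(22, 0)), 2)), Rational(1, 2))), Pow(Pow(Add(-799, 107), -1), -1)) = Mul(Mul(-2, Pow(Add(974169, Pow(Mul(Pow(-7, -1), 22), 2)), Rational(1, 2))), Pow(Pow(-692, -1), -1)) = Mul(Mul(-2, Pow(Add(974169, Pow(Mul(Rational(-1, 7), 22), 2)), Rational(1, 2))), Pow(Rational(-1, 692), -1)) = Mul(Mul(-2, Pow(Add(974169, Pow(Rational(-22, 7), 2)), Rational(1, 2))), -692) = Mul(Mul(-2, Pow(Add(974169, Rational(484, 49)), Rational(1, 2))), -692) = Mul(Mul(-2, Pow(Rational(47734765, 49), Rational(1, 2))), -692) = Mul(Mul(-2, Mul(Rational(1, 7), Pow(47734765, Rational(1, 2)))), -692) = Mul(Mul(Rational(-2, 7), Pow(47734765, Rational(1, 2))), -692) = Mul(Rational(1384, 7), Pow(47734765, Rational(1, 2)))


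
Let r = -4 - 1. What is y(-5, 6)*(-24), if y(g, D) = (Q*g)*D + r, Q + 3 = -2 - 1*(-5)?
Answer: 120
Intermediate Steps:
Q = 0 (Q = -3 + (-2 - 1*(-5)) = -3 + (-2 + 5) = -3 + 3 = 0)
r = -5
y(g, D) = -5 (y(g, D) = (0*g)*D - 5 = 0*D - 5 = 0 - 5 = -5)
y(-5, 6)*(-24) = -5*(-24) = 120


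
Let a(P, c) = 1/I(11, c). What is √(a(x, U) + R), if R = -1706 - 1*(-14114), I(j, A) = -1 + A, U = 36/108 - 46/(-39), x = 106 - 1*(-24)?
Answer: √1240995/10 ≈ 111.40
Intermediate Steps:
x = 130 (x = 106 + 24 = 130)
U = 59/39 (U = 36*(1/108) - 46*(-1/39) = ⅓ + 46/39 = 59/39 ≈ 1.5128)
R = 12408 (R = -1706 + 14114 = 12408)
a(P, c) = 1/(-1 + c)
√(a(x, U) + R) = √(1/(-1 + 59/39) + 12408) = √(1/(20/39) + 12408) = √(39/20 + 12408) = √(248199/20) = √1240995/10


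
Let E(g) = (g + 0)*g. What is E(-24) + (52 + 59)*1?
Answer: 687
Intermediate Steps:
E(g) = g² (E(g) = g*g = g²)
E(-24) + (52 + 59)*1 = (-24)² + (52 + 59)*1 = 576 + 111*1 = 576 + 111 = 687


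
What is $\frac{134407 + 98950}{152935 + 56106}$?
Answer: $\frac{233357}{209041} \approx 1.1163$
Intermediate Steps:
$\frac{134407 + 98950}{152935 + 56106} = \frac{233357}{209041}$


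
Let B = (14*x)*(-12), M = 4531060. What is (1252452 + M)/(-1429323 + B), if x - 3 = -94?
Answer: -826216/202005 ≈ -4.0901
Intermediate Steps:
x = -91 (x = 3 - 94 = -91)
B = 15288 (B = (14*(-91))*(-12) = -1274*(-12) = 15288)
(1252452 + M)/(-1429323 + B) = (1252452 + 4531060)/(-1429323 + 15288) = 5783512/(-1414035) = 5783512*(-1/1414035) = -826216/202005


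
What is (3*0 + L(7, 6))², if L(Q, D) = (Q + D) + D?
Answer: 361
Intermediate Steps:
L(Q, D) = Q + 2*D (L(Q, D) = (D + Q) + D = Q + 2*D)
(3*0 + L(7, 6))² = (3*0 + (7 + 2*6))² = (0 + (7 + 12))² = (0 + 19)² = 19² = 361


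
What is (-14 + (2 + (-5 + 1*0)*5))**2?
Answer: 1369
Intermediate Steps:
(-14 + (2 + (-5 + 1*0)*5))**2 = (-14 + (2 + (-5 + 0)*5))**2 = (-14 + (2 - 5*5))**2 = (-14 + (2 - 25))**2 = (-14 - 23)**2 = (-37)**2 = 1369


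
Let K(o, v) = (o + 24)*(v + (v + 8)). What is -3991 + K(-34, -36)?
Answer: -3351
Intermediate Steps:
K(o, v) = (8 + 2*v)*(24 + o) (K(o, v) = (24 + o)*(v + (8 + v)) = (24 + o)*(8 + 2*v) = (8 + 2*v)*(24 + o))
-3991 + K(-34, -36) = -3991 + (192 + 8*(-34) + 48*(-36) + 2*(-34)*(-36)) = -3991 + (192 - 272 - 1728 + 2448) = -3991 + 640 = -3351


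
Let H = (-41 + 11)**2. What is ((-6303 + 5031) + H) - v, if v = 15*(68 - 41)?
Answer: -777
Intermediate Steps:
H = 900 (H = (-30)**2 = 900)
v = 405 (v = 15*27 = 405)
((-6303 + 5031) + H) - v = ((-6303 + 5031) + 900) - 1*405 = (-1272 + 900) - 405 = -372 - 405 = -777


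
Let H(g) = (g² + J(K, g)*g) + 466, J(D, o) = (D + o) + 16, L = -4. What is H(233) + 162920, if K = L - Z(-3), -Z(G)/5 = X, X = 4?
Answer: 279420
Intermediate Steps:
Z(G) = -20 (Z(G) = -5*4 = -20)
K = 16 (K = -4 - 1*(-20) = -4 + 20 = 16)
J(D, o) = 16 + D + o
H(g) = 466 + g² + g*(32 + g) (H(g) = (g² + (16 + 16 + g)*g) + 466 = (g² + (32 + g)*g) + 466 = (g² + g*(32 + g)) + 466 = 466 + g² + g*(32 + g))
H(233) + 162920 = (466 + 233² + 233*(32 + 233)) + 162920 = (466 + 54289 + 233*265) + 162920 = (466 + 54289 + 61745) + 162920 = 116500 + 162920 = 279420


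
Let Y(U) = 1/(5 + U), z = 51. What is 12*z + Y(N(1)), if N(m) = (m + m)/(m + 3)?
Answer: 6734/11 ≈ 612.18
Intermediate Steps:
N(m) = 2*m/(3 + m) (N(m) = (2*m)/(3 + m) = 2*m/(3 + m))
12*z + Y(N(1)) = 12*51 + 1/(5 + 2*1/(3 + 1)) = 612 + 1/(5 + 2*1/4) = 612 + 1/(5 + 2*1*(1/4)) = 612 + 1/(5 + 1/2) = 612 + 1/(11/2) = 612 + 2/11 = 6734/11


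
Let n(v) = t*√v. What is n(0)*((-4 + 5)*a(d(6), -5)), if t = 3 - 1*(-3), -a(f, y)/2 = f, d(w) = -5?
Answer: 0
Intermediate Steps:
a(f, y) = -2*f
t = 6 (t = 3 + 3 = 6)
n(v) = 6*√v
n(0)*((-4 + 5)*a(d(6), -5)) = (6*√0)*((-4 + 5)*(-2*(-5))) = (6*0)*(1*10) = 0*10 = 0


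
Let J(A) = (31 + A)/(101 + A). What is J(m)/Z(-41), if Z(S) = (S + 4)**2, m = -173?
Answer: 71/49284 ≈ 0.0014406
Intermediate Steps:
J(A) = (31 + A)/(101 + A)
Z(S) = (4 + S)**2
J(m)/Z(-41) = ((31 - 173)/(101 - 173))/((4 - 41)**2) = (-142/(-72))/((-37)**2) = -1/72*(-142)/1369 = (71/36)*(1/1369) = 71/49284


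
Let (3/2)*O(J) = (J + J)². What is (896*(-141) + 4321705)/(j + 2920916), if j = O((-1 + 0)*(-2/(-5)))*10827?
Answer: 104884225/73138388 ≈ 1.4341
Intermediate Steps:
O(J) = 8*J²/3 (O(J) = 2*(J + J)²/3 = 2*(2*J)²/3 = 2*(4*J²)/3 = 8*J²/3)
j = 115488/25 (j = (8*((-1 + 0)*(-2/(-5)))²/3)*10827 = (8*(-(-2)*(-1)/5)²/3)*10827 = (8*(-1*⅖)²/3)*10827 = (8*(-⅖)²/3)*10827 = ((8/3)*(4/25))*10827 = (32/75)*10827 = 115488/25 ≈ 4619.5)
(896*(-141) + 4321705)/(j + 2920916) = (896*(-141) + 4321705)/(115488/25 + 2920916) = (-126336 + 4321705)/(73138388/25) = 4195369*(25/73138388) = 104884225/73138388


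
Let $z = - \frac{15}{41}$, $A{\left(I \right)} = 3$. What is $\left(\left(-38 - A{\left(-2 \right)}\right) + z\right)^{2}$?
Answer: $\frac{2876416}{1681} \approx 1711.1$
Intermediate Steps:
$z = - \frac{15}{41}$ ($z = \left(-15\right) \frac{1}{41} = - \frac{15}{41} \approx -0.36585$)
$\left(\left(-38 - A{\left(-2 \right)}\right) + z\right)^{2} = \left(\left(-38 - 3\right) - \frac{15}{41}\right)^{2} = \left(-41 - \frac{15}{41}\right)^{2} = \left(- \frac{1696}{41}\right)^{2} = \frac{2876416}{1681}$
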